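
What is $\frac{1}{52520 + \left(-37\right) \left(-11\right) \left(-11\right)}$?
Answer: $\frac{1}{48043} \approx 2.0815 \cdot 10^{-5}$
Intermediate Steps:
$\frac{1}{52520 + \left(-37\right) \left(-11\right) \left(-11\right)} = \frac{1}{52520 + 407 \left(-11\right)} = \frac{1}{52520 - 4477} = \frac{1}{48043}$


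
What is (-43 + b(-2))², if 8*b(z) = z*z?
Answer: 7225/4 ≈ 1806.3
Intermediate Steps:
b(z) = z²/8 (b(z) = (z*z)/8 = z²/8)
(-43 + b(-2))² = (-43 + (⅛)*(-2)²)² = (-43 + (⅛)*4)² = (-43 + ½)² = (-85/2)² = 7225/4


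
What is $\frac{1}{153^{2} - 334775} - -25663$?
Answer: $\frac{7990585657}{311366} \approx 25663.0$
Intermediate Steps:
$\frac{1}{153^{2} - 334775} - -25663 = \frac{1}{23409 - 334775} + 25663 = \frac{1}{-311366} + 25663 = - \frac{1}{311366} + 25663 = \frac{7990585657}{311366}$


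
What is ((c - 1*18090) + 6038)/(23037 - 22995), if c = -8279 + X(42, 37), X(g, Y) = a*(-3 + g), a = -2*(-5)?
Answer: -6647/14 ≈ -474.79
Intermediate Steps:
a = 10
X(g, Y) = -30 + 10*g (X(g, Y) = 10*(-3 + g) = -30 + 10*g)
c = -7889 (c = -8279 + (-30 + 10*42) = -8279 + (-30 + 420) = -8279 + 390 = -7889)
((c - 1*18090) + 6038)/(23037 - 22995) = ((-7889 - 1*18090) + 6038)/(23037 - 22995) = ((-7889 - 18090) + 6038)/42 = (-25979 + 6038)*(1/42) = -19941*1/42 = -6647/14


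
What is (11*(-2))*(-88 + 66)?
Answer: 484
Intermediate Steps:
(11*(-2))*(-88 + 66) = -22*(-22) = 484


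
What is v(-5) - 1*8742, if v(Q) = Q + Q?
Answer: -8752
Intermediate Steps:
v(Q) = 2*Q
v(-5) - 1*8742 = 2*(-5) - 1*8742 = -10 - 8742 = -8752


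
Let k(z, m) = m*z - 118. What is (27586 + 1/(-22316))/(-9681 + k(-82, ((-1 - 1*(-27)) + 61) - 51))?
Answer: -615609175/284551316 ≈ -2.1634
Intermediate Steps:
k(z, m) = -118 + m*z
(27586 + 1/(-22316))/(-9681 + k(-82, ((-1 - 1*(-27)) + 61) - 51)) = (27586 + 1/(-22316))/(-9681 + (-118 + (((-1 - 1*(-27)) + 61) - 51)*(-82))) = (27586 - 1/22316)/(-9681 + (-118 + (((-1 + 27) + 61) - 51)*(-82))) = 615609175/(22316*(-9681 + (-118 + ((26 + 61) - 51)*(-82)))) = 615609175/(22316*(-9681 + (-118 + (87 - 51)*(-82)))) = 615609175/(22316*(-9681 + (-118 + 36*(-82)))) = 615609175/(22316*(-9681 + (-118 - 2952))) = 615609175/(22316*(-9681 - 3070)) = (615609175/22316)/(-12751) = (615609175/22316)*(-1/12751) = -615609175/284551316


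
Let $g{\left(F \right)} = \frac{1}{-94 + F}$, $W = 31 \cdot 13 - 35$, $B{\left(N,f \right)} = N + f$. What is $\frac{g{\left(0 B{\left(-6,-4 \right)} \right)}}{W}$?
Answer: $- \frac{1}{34592} \approx -2.8908 \cdot 10^{-5}$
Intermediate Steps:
$W = 368$ ($W = 403 - 35 = 368$)
$\frac{g{\left(0 B{\left(-6,-4 \right)} \right)}}{W} = \frac{1}{\left(-94 + 0 \left(-6 - 4\right)\right) 368} = \frac{1}{-94 + 0 \left(-10\right)} \frac{1}{368} = \frac{1}{-94 + 0} \cdot \frac{1}{368} = \frac{1}{-94} \cdot \frac{1}{368} = \left(- \frac{1}{94}\right) \frac{1}{368} = - \frac{1}{34592}$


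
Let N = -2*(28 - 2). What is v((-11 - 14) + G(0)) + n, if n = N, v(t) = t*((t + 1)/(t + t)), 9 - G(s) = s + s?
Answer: -119/2 ≈ -59.500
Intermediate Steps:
G(s) = 9 - 2*s (G(s) = 9 - (s + s) = 9 - 2*s)
N = -52 (N = -2*26 = -52)
v(t) = ½ + t/2 (v(t) = t*((1 + t)/((2*t))) = t*((1 + t)*(1/(2*t))) = t*((1 + t)/(2*t)) = ½ + t/2)
n = -52
v((-11 - 14) + G(0)) + n = (½ + ((-11 - 14) + (9 - 2*0))/2) - 52 = (½ + (-25 + (9 + 0))/2) - 52 = (½ + (-25 + 9)/2) - 52 = (½ + (½)*(-16)) - 52 = (½ - 8) - 52 = -15/2 - 52 = -119/2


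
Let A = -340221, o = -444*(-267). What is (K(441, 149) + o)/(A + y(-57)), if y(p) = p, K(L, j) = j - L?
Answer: -59128/170139 ≈ -0.34753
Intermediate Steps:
o = 118548
(K(441, 149) + o)/(A + y(-57)) = ((149 - 1*441) + 118548)/(-340221 - 57) = ((149 - 441) + 118548)/(-340278) = (-292 + 118548)*(-1/340278) = 118256*(-1/340278) = -59128/170139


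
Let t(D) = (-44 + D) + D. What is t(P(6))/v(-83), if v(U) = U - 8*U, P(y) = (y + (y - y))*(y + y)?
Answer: 100/581 ≈ 0.17212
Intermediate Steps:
P(y) = 2*y**2 (P(y) = (y + 0)*(2*y) = y*(2*y) = 2*y**2)
v(U) = -7*U
t(D) = -44 + 2*D
t(P(6))/v(-83) = (-44 + 2*(2*6**2))/((-7*(-83))) = (-44 + 2*(2*36))/581 = (-44 + 2*72)*(1/581) = (-44 + 144)*(1/581) = 100*(1/581) = 100/581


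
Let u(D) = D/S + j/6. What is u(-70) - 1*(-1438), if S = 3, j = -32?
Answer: 4228/3 ≈ 1409.3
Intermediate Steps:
u(D) = -16/3 + D/3 (u(D) = D/3 - 32/6 = D*(⅓) - 32*⅙ = D/3 - 16/3 = -16/3 + D/3)
u(-70) - 1*(-1438) = (-16/3 + (⅓)*(-70)) - 1*(-1438) = (-16/3 - 70/3) + 1438 = -86/3 + 1438 = 4228/3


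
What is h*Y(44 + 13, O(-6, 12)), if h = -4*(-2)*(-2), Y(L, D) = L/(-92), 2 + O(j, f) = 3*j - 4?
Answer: 228/23 ≈ 9.9130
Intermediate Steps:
O(j, f) = -6 + 3*j (O(j, f) = -2 + (3*j - 4) = -2 + (-4 + 3*j) = -6 + 3*j)
Y(L, D) = -L/92 (Y(L, D) = L*(-1/92) = -L/92)
h = -16 (h = 8*(-2) = -16)
h*Y(44 + 13, O(-6, 12)) = -(-4)*(44 + 13)/23 = -(-4)*57/23 = -16*(-57/92) = 228/23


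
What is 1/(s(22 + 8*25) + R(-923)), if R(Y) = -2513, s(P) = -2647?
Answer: -1/5160 ≈ -0.00019380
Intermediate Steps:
1/(s(22 + 8*25) + R(-923)) = 1/(-2647 - 2513) = 1/(-5160) = -1/5160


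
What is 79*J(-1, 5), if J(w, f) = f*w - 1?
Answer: -474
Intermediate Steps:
J(w, f) = -1 + f*w
79*J(-1, 5) = 79*(-1 + 5*(-1)) = 79*(-1 - 5) = 79*(-6) = -474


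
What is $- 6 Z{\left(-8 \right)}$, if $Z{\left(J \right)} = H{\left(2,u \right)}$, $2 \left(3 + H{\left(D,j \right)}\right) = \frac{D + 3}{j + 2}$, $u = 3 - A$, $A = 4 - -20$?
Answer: $\frac{357}{19} \approx 18.789$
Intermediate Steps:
$A = 24$ ($A = 4 + 20 = 24$)
$u = -21$ ($u = 3 - 24 = -21$)
$H{\left(D,j \right)} = -3 + \frac{3 + D}{2 \left(2 + j\right)}$ ($H{\left(D,j \right)} = -3 + \frac{\left(D + 3\right) \frac{1}{j + 2}}{2} = -3 + \frac{\left(3 + D\right) \frac{1}{2 + j}}{2} = -3 + \frac{\frac{1}{2 + j} \left(3 + D\right)}{2} = -3 + \frac{3 + D}{2 \left(2 + j\right)}$)
$Z{\left(J \right)} = - \frac{119}{38}$ ($Z{\left(J \right)} = \frac{-9 + 2 - -126}{2 \left(2 - 21\right)} = \frac{-9 + 2 + 126}{2 \left(-19\right)} = \frac{1}{2} \left(- \frac{1}{19}\right) 119 = - \frac{119}{38}$)
$- 6 Z{\left(-8 \right)} = \left(-6\right) \left(- \frac{119}{38}\right) = \frac{357}{19}$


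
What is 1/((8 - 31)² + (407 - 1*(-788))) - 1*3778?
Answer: -6513271/1724 ≈ -3778.0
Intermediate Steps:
1/((8 - 31)² + (407 - 1*(-788))) - 1*3778 = 1/((-23)² + (407 + 788)) - 3778 = 1/(529 + 1195) - 3778 = 1/1724 - 3778 = -6513271/1724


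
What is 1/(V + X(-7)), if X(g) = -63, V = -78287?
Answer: -1/78350 ≈ -1.2763e-5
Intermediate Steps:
1/(V + X(-7)) = 1/(-78287 - 63) = 1/(-78350) = -1/78350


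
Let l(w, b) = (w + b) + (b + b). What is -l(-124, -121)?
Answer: 487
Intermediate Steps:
l(w, b) = w + 3*b (l(w, b) = (b + w) + 2*b = w + 3*b)
-l(-124, -121) = -(-124 + 3*(-121)) = -(-124 - 363) = -1*(-487) = 487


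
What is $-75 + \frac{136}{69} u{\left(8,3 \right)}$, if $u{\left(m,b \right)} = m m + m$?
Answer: $\frac{1539}{23} \approx 66.913$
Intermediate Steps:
$u{\left(m,b \right)} = m + m^{2}$ ($u{\left(m,b \right)} = m^{2} + m = m + m^{2}$)
$-75 + \frac{136}{69} u{\left(8,3 \right)} = -75 + \frac{136}{69} \cdot 8 \left(1 + 8\right) = -75 + 136 \cdot \frac{1}{69} \cdot 8 \cdot 9 = -75 + \frac{136}{69} \cdot 72 = -75 + \frac{3264}{23} = \frac{1539}{23}$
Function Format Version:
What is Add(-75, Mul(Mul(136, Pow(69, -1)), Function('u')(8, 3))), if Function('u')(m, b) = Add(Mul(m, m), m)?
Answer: Rational(1539, 23) ≈ 66.913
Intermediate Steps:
Function('u')(m, b) = Add(m, Pow(m, 2)) (Function('u')(m, b) = Add(Pow(m, 2), m) = Add(m, Pow(m, 2)))
Add(-75, Mul(Mul(136, Pow(69, -1)), Function('u')(8, 3))) = Add(-75, Mul(Mul(136, Pow(69, -1)), Mul(8, Add(1, 8)))) = Add(-75, Mul(Mul(136, Rational(1, 69)), Mul(8, 9))) = Add(-75, Mul(Rational(136, 69), 72)) = Add(-75, Rational(3264, 23)) = Rational(1539, 23)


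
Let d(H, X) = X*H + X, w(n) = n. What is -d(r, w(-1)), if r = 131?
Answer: 132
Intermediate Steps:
d(H, X) = X + H*X (d(H, X) = H*X + X = X + H*X)
-d(r, w(-1)) = -(-1)*(1 + 131) = -(-1)*132 = -1*(-132) = 132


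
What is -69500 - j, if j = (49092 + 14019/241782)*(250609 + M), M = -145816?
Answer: -414621759246553/80594 ≈ -5.1446e+9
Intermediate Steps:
j = 414616157963553/80594 (j = (49092 + 14019/241782)*(250609 - 145816) = (49092 + 14019*(1/241782))*104793 = (49092 + 4673/80594)*104793 = (3956525321/80594)*104793 = 414616157963553/80594 ≈ 5.1445e+9)
-69500 - j = -69500 - 1*414616157963553/80594 = -69500 - 414616157963553/80594 = -414621759246553/80594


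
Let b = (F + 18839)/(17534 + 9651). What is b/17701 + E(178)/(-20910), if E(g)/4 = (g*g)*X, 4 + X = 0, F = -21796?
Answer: 24394224516977/1006192723335 ≈ 24.244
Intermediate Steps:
X = -4 (X = -4 + 0 = -4)
b = -2957/27185 (b = (-21796 + 18839)/(17534 + 9651) = -2957/27185 ≈ -0.10877)
E(g) = -16*g² (E(g) = 4*((g*g)*(-4)) = 4*(g²*(-4)) = 4*(-4*g²) = -16*g²)
b/17701 + E(178)/(-20910) = -2957/27185/17701 - 16*178²/(-20910) = -2957/27185*1/17701 - 16*31684*(-1/20910) = -2957/481201685 - 506944*(-1/20910) = -2957/481201685 + 253472/10455 = 24394224516977/1006192723335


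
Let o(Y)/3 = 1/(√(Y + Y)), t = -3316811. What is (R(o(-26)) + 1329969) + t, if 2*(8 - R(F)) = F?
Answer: -1986834 + 3*I*√13/52 ≈ -1.9868e+6 + 0.20801*I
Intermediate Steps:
o(Y) = 3*√2/(2*√Y) (o(Y) = 3/(√(Y + Y)) = 3/(√(2*Y)) = 3/((√2*√Y)) = 3*(√2/(2*√Y)) = 3*√2/(2*√Y))
R(F) = 8 - F/2
(R(o(-26)) + 1329969) + t = ((8 - 3*√2/(4*√(-26))) + 1329969) - 3316811 = ((8 - 3*√2*(-I*√26/26)/4) + 1329969) - 3316811 = ((8 - (-3)*I*√13/52) + 1329969) - 3316811 = ((8 + 3*I*√13/52) + 1329969) - 3316811 = (1329977 + 3*I*√13/52) - 3316811 = -1986834 + 3*I*√13/52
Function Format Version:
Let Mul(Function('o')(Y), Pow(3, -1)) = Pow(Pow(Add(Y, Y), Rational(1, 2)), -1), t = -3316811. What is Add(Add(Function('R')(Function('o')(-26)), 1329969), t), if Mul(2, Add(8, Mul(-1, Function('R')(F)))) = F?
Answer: Add(-1986834, Mul(Rational(3, 52), I, Pow(13, Rational(1, 2)))) ≈ Add(-1.9868e+6, Mul(0.20801, I))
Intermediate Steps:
Function('o')(Y) = Mul(Rational(3, 2), Pow(2, Rational(1, 2)), Pow(Y, Rational(-1, 2))) (Function('o')(Y) = Mul(3, Pow(Pow(Add(Y, Y), Rational(1, 2)), -1)) = Mul(3, Pow(Pow(Mul(2, Y), Rational(1, 2)), -1)) = Mul(3, Pow(Mul(Pow(2, Rational(1, 2)), Pow(Y, Rational(1, 2))), -1)) = Mul(3, Mul(Rational(1, 2), Pow(2, Rational(1, 2)), Pow(Y, Rational(-1, 2)))) = Mul(Rational(3, 2), Pow(2, Rational(1, 2)), Pow(Y, Rational(-1, 2))))
Function('R')(F) = Add(8, Mul(Rational(-1, 2), F))
Add(Add(Function('R')(Function('o')(-26)), 1329969), t) = Add(Add(Add(8, Mul(Rational(-1, 2), Mul(Rational(3, 2), Pow(2, Rational(1, 2)), Pow(-26, Rational(-1, 2))))), 1329969), -3316811) = Add(Add(Add(8, Mul(Rational(-1, 2), Mul(Rational(3, 2), Pow(2, Rational(1, 2)), Mul(Rational(-1, 26), I, Pow(26, Rational(1, 2)))))), 1329969), -3316811) = Add(Add(Add(8, Mul(Rational(-1, 2), Mul(Rational(-3, 26), I, Pow(13, Rational(1, 2))))), 1329969), -3316811) = Add(Add(Add(8, Mul(Rational(3, 52), I, Pow(13, Rational(1, 2)))), 1329969), -3316811) = Add(Add(1329977, Mul(Rational(3, 52), I, Pow(13, Rational(1, 2)))), -3316811) = Add(-1986834, Mul(Rational(3, 52), I, Pow(13, Rational(1, 2))))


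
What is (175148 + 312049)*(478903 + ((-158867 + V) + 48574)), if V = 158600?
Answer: 256855130370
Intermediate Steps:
(175148 + 312049)*(478903 + ((-158867 + V) + 48574)) = (175148 + 312049)*(478903 + ((-158867 + 158600) + 48574)) = 487197*(478903 + (-267 + 48574)) = 487197*(478903 + 48307) = 487197*527210 = 256855130370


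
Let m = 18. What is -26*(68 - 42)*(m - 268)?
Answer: 169000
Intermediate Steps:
-26*(68 - 42)*(m - 268) = -26*(68 - 42)*(18 - 268) = -676*(-250) = -26*(-6500) = 169000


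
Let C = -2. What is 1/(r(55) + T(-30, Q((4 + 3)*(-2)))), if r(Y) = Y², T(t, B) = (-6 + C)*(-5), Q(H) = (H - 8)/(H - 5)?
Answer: 1/3065 ≈ 0.00032626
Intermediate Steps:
Q(H) = (-8 + H)/(-5 + H)
T(t, B) = 40 (T(t, B) = (-6 - 2)*(-5) = -8*(-5) = 40)
1/(r(55) + T(-30, Q((4 + 3)*(-2)))) = 1/(55² + 40) = 1/(3025 + 40) = 1/3065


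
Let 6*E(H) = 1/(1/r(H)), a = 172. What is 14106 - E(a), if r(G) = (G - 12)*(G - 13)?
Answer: 9866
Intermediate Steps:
r(G) = (-13 + G)*(-12 + G) (r(G) = (-12 + G)*(-13 + G) = (-13 + G)*(-12 + G))
E(H) = 26 - 25*H/6 + H²/6 (E(H) = 1/(6*(1/(156 + H² - 25*H))) = (156 + H² - 25*H)/6 = 26 - 25*H/6 + H²/6)
14106 - E(a) = 14106 - (26 - 25/6*172 + (⅙)*172²) = 14106 - (26 - 2150/3 + (⅙)*29584) = 14106 - (26 - 2150/3 + 14792/3) = 14106 - 1*4240 = 14106 - 4240 = 9866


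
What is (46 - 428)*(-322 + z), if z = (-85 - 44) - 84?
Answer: 204370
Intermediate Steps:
z = -213 (z = -129 - 84 = -213)
(46 - 428)*(-322 + z) = (46 - 428)*(-322 - 213) = -382*(-535) = 204370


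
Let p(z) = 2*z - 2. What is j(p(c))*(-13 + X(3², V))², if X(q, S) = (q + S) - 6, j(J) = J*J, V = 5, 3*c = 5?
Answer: 400/9 ≈ 44.444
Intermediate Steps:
c = 5/3 (c = (⅓)*5 = 5/3 ≈ 1.6667)
p(z) = -2 + 2*z
j(J) = J²
X(q, S) = -6 + S + q (X(q, S) = (S + q) - 6 = -6 + S + q)
j(p(c))*(-13 + X(3², V))² = (-2 + 2*(5/3))²*(-13 + (-6 + 5 + 3²))² = (-2 + 10/3)²*(-13 + (-6 + 5 + 9))² = (4/3)²*(-13 + 8)² = (16/9)*(-5)² = (16/9)*25 = 400/9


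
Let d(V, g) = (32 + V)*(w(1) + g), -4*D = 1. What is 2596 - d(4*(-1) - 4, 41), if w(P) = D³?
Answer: 12899/8 ≈ 1612.4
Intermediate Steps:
D = -¼ (D = -¼*1 = -¼ ≈ -0.25000)
w(P) = -1/64 (w(P) = (-¼)³ = -1/64)
d(V, g) = (32 + V)*(-1/64 + g)
2596 - d(4*(-1) - 4, 41) = 2596 - (-½ + 32*41 - (4*(-1) - 4)/64 + (4*(-1) - 4)*41) = 2596 - (-½ + 1312 - (-4 - 4)/64 + (-4 - 4)*41) = 2596 - (-½ + 1312 - 1/64*(-8) - 8*41) = 2596 - (-½ + 1312 + ⅛ - 328) = 2596 - 1*7869/8 = 2596 - 7869/8 = 12899/8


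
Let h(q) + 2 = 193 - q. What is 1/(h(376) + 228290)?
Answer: 1/228105 ≈ 4.3839e-6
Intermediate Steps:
h(q) = 191 - q (h(q) = -2 + (193 - q) = 191 - q)
1/(h(376) + 228290) = 1/((191 - 1*376) + 228290) = 1/((191 - 376) + 228290) = 1/(-185 + 228290) = 1/228105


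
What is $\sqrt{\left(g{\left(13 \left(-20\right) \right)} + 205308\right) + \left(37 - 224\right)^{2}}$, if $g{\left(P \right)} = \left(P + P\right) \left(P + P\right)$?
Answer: $\sqrt{510677} \approx 714.62$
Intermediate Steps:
$g{\left(P \right)} = 4 P^{2}$ ($g{\left(P \right)} = 2 P 2 P = 4 P^{2}$)
$\sqrt{\left(g{\left(13 \left(-20\right) \right)} + 205308\right) + \left(37 - 224\right)^{2}} = \sqrt{\left(4 \left(13 \left(-20\right)\right)^{2} + 205308\right) + \left(37 - 224\right)^{2}} = \sqrt{\left(4 \left(-260\right)^{2} + 205308\right) + \left(-187\right)^{2}} = \sqrt{\left(4 \cdot 67600 + 205308\right) + 34969} = \sqrt{\left(270400 + 205308\right) + 34969} = \sqrt{475708 + 34969} = \sqrt{510677}$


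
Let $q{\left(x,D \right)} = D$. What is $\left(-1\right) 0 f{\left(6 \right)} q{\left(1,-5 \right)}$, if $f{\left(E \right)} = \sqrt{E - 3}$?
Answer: $0$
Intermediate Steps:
$f{\left(E \right)} = \sqrt{-3 + E}$
$\left(-1\right) 0 f{\left(6 \right)} q{\left(1,-5 \right)} = \left(-1\right) 0 \sqrt{-3 + 6} \left(-5\right) = 0 \sqrt{3} \left(-5\right) = 0 \left(-5\right) = 0$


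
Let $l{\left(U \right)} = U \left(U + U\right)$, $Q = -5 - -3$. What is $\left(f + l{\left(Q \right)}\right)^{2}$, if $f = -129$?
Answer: $14641$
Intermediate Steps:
$Q = -2$ ($Q = -5 + 3 = -2$)
$l{\left(U \right)} = 2 U^{2}$ ($l{\left(U \right)} = U 2 U = 2 U^{2}$)
$\left(f + l{\left(Q \right)}\right)^{2} = \left(-129 + 2 \left(-2\right)^{2}\right)^{2} = \left(-129 + 2 \cdot 4\right)^{2} = \left(-129 + 8\right)^{2} = \left(-121\right)^{2} = 14641$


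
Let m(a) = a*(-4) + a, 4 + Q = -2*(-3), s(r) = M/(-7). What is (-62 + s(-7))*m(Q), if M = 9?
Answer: 2658/7 ≈ 379.71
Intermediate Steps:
s(r) = -9/7 (s(r) = 9/(-7) = 9*(-1/7) = -9/7)
Q = 2 (Q = -4 - 2*(-3) = -4 + 6 = 2)
m(a) = -3*a (m(a) = -4*a + a = -3*a)
(-62 + s(-7))*m(Q) = (-62 - 9/7)*(-3*2) = -443/7*(-6) = 2658/7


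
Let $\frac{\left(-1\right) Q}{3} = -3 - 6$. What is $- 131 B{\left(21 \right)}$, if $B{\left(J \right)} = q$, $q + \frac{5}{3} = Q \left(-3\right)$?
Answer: $\frac{32488}{3} \approx 10829.0$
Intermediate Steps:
$Q = 27$ ($Q = - 3 \left(-3 - 6\right) = \left(-3\right) \left(-9\right) = 27$)
$q = - \frac{248}{3}$ ($q = - \frac{5}{3} + 27 \left(-3\right) = - \frac{5}{3} - 81 = - \frac{248}{3} \approx -82.667$)
$B{\left(J \right)} = - \frac{248}{3}$
$- 131 B{\left(21 \right)} = \left(-131\right) \left(- \frac{248}{3}\right) = \frac{32488}{3}$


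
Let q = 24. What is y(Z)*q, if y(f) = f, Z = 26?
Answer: 624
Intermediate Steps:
y(Z)*q = 26*24 = 624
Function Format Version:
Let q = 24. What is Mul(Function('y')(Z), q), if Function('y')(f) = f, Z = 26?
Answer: 624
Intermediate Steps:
Mul(Function('y')(Z), q) = Mul(26, 24) = 624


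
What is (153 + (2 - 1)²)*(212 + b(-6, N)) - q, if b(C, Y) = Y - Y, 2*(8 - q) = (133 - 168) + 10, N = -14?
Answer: 65255/2 ≈ 32628.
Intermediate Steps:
q = 41/2 (q = 8 - ((133 - 168) + 10)/2 = 8 - (-35 + 10)/2 = 8 - ½*(-25) = 8 + 25/2 = 41/2 ≈ 20.500)
b(C, Y) = 0
(153 + (2 - 1)²)*(212 + b(-6, N)) - q = (153 + (2 - 1)²)*(212 + 0) - 1*41/2 = (153 + 1²)*212 - 41/2 = (153 + 1)*212 - 41/2 = 154*212 - 41/2 = 32648 - 41/2 = 65255/2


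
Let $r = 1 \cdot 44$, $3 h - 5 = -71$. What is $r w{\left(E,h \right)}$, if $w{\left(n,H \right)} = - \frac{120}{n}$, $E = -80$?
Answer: $66$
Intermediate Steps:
$h = -22$ ($h = \frac{5}{3} + \frac{1}{3} \left(-71\right) = \frac{5}{3} - \frac{71}{3} = -22$)
$r = 44$
$r w{\left(E,h \right)} = 44 \left(- \frac{120}{-80}\right) = 44 \left(\left(-120\right) \left(- \frac{1}{80}\right)\right) = 44 \cdot \frac{3}{2} = 66$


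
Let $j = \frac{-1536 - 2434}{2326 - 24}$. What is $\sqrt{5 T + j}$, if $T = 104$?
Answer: $\frac{\sqrt{686611785}}{1151} \approx 22.766$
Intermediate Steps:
$j = - \frac{1985}{1151}$ ($j = - \frac{3970}{2302} = \left(-3970\right) \frac{1}{2302} = - \frac{1985}{1151} \approx -1.7246$)
$\sqrt{5 T + j} = \sqrt{5 \cdot 104 - \frac{1985}{1151}} = \sqrt{520 - \frac{1985}{1151}} = \sqrt{\frac{596535}{1151}} = \frac{\sqrt{686611785}}{1151}$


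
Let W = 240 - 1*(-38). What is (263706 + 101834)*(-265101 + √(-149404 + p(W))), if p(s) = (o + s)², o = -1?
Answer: -96905019540 + 5483100*I*√323 ≈ -9.6905e+10 + 9.8543e+7*I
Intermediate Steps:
W = 278 (W = 240 + 38 = 278)
p(s) = (-1 + s)²
(263706 + 101834)*(-265101 + √(-149404 + p(W))) = (263706 + 101834)*(-265101 + √(-149404 + (-1 + 278)²)) = 365540*(-265101 + √(-149404 + 277²)) = 365540*(-265101 + √(-149404 + 76729)) = 365540*(-265101 + √(-72675)) = 365540*(-265101 + 15*I*√323) = -96905019540 + 5483100*I*√323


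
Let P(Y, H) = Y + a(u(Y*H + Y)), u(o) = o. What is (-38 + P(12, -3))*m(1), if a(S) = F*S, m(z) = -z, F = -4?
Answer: -70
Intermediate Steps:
a(S) = -4*S
P(Y, H) = -3*Y - 4*H*Y (P(Y, H) = Y - 4*(Y*H + Y) = Y - 4*(H*Y + Y) = Y - 4*(Y + H*Y) = Y + (-4*Y - 4*H*Y) = -3*Y - 4*H*Y)
(-38 + P(12, -3))*m(1) = (-38 + 12*(-3 - 4*(-3)))*(-1*1) = (-38 + 12*(-3 + 12))*(-1) = (-38 + 12*9)*(-1) = (-38 + 108)*(-1) = 70*(-1) = -70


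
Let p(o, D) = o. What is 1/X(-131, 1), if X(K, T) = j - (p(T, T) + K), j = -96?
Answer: 1/34 ≈ 0.029412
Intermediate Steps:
X(K, T) = -96 - K - T (X(K, T) = -96 - (T + K) = -96 - (K + T) = -96 + (-K - T) = -96 - K - T)
1/X(-131, 1) = 1/(-96 - 1*(-131) - 1*1) = 1/(-96 + 131 - 1) = 1/34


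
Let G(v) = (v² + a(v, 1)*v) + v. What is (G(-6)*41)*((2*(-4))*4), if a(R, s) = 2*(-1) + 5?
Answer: -15744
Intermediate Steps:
a(R, s) = 3 (a(R, s) = -2 + 5 = 3)
G(v) = v² + 4*v (G(v) = (v² + 3*v) + v = v² + 4*v)
(G(-6)*41)*((2*(-4))*4) = (-6*(4 - 6)*41)*((2*(-4))*4) = (-6*(-2)*41)*(-8*4) = (12*41)*(-32) = 492*(-32) = -15744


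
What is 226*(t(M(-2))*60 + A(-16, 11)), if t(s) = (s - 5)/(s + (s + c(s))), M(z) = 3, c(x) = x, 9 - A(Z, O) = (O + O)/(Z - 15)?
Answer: -76162/93 ≈ -818.95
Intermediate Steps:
A(Z, O) = 9 - 2*O/(-15 + Z) (A(Z, O) = 9 - (O + O)/(Z - 15) = 9 - 2*O/(-15 + Z))
t(s) = (-5 + s)/(3*s) (t(s) = (s - 5)/(s + (s + s)) = (-5 + s)/(s + 2*s) = (-5 + s)/((3*s)) = (-5 + s)*(1/(3*s)) = (-5 + s)/(3*s))
226*(t(M(-2))*60 + A(-16, 11)) = 226*(((⅓)*(-5 + 3)/3)*60 + (-135 - 2*11 + 9*(-16))/(-15 - 16)) = 226*(((⅓)*(⅓)*(-2))*60 + (-135 - 22 - 144)/(-31)) = 226*(-2/9*60 - 1/31*(-301)) = 226*(-40/3 + 301/31) = 226*(-337/93) = -76162/93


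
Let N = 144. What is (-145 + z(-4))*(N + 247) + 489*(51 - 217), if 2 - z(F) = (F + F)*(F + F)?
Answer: -162111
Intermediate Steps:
z(F) = 2 - 4*F² (z(F) = 2 - (F + F)*(F + F) = 2 - 2*F*2*F = 2 - 4*F²)
(-145 + z(-4))*(N + 247) + 489*(51 - 217) = (-145 + (2 - 4*(-4)²))*(144 + 247) + 489*(51 - 217) = (-145 + (2 - 4*16))*391 + 489*(-166) = (-145 + (2 - 64))*391 - 81174 = (-145 - 62)*391 - 81174 = -207*391 - 81174 = -80937 - 81174 = -162111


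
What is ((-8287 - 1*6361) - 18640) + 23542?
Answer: -9746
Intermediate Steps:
((-8287 - 1*6361) - 18640) + 23542 = ((-8287 - 6361) - 18640) + 23542 = (-14648 - 18640) + 23542 = -33288 + 23542 = -9746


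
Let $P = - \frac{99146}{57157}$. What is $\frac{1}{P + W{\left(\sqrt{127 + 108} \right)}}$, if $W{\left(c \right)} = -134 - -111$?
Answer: $- \frac{57157}{1413757} \approx -0.040429$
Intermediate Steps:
$P = - \frac{99146}{57157}$ ($P = \left(-99146\right) \frac{1}{57157} = - \frac{99146}{57157} \approx -1.7346$)
$W{\left(c \right)} = -23$ ($W{\left(c \right)} = -134 + 111 = -23$)
$\frac{1}{P + W{\left(\sqrt{127 + 108} \right)}} = \frac{1}{- \frac{99146}{57157} - 23} = \frac{1}{- \frac{1413757}{57157}} = - \frac{57157}{1413757}$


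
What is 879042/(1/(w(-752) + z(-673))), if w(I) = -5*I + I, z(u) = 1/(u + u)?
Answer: 1779518120607/673 ≈ 2.6442e+9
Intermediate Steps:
z(u) = 1/(2*u)
w(I) = -4*I
879042/(1/(w(-752) + z(-673))) = 879042/(1/(-4*(-752) + (½)/(-673))) = 879042/(1/(3008 + (½)*(-1/673))) = 879042/(1/(3008 - 1/1346)) = 879042/(1/(4048767/1346)) = 879042/(1346/4048767) = 879042*(4048767/1346) = 1779518120607/673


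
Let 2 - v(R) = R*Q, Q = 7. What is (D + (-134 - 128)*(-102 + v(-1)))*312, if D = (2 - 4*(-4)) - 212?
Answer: 7541664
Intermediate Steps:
v(R) = 2 - 7*R (v(R) = 2 - R*7 = 2 - 7*R)
D = -194 (D = (2 + 16) - 212 = 18 - 212 = -194)
(D + (-134 - 128)*(-102 + v(-1)))*312 = (-194 + (-134 - 128)*(-102 + (2 - 7*(-1))))*312 = (-194 - 262*(-102 + (2 + 7)))*312 = (-194 - 262*(-102 + 9))*312 = (-194 - 262*(-93))*312 = (-194 + 24366)*312 = 24172*312 = 7541664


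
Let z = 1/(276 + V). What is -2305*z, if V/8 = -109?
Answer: 2305/596 ≈ 3.8675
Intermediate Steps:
V = -872 (V = 8*(-109) = -872)
z = -1/596 (z = 1/(276 - 872) = 1/(-596) = -1/596 ≈ -0.0016779)
-2305*z = -2305*(-1/596) = 2305/596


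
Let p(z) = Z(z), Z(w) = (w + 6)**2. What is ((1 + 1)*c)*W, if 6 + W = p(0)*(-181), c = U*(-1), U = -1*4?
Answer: -52176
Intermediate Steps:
U = -4
c = 4 (c = -4*(-1) = 4)
Z(w) = (6 + w)**2
p(z) = (6 + z)**2
W = -6522 (W = -6 + (6 + 0)**2*(-181) = -6 + 6**2*(-181) = -6 + 36*(-181) = -6 - 6516 = -6522)
((1 + 1)*c)*W = ((1 + 1)*4)*(-6522) = (2*4)*(-6522) = 8*(-6522) = -52176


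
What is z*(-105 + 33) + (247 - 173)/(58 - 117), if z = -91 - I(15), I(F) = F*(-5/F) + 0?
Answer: 365254/59 ≈ 6190.7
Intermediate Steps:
I(F) = -5 (I(F) = -5 + 0 = -5)
z = -86 (z = -91 - 1*(-5) = -91 + 5 = -86)
z*(-105 + 33) + (247 - 173)/(58 - 117) = -86*(-105 + 33) + (247 - 173)/(58 - 117) = -86*(-72) + 74/(-59) = 6192 + 74*(-1/59) = 6192 - 74/59 = 365254/59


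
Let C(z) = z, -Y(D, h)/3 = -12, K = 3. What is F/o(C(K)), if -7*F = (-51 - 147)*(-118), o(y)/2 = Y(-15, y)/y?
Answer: -1947/14 ≈ -139.07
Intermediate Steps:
Y(D, h) = 36 (Y(D, h) = -3*(-12) = 36)
o(y) = 72/y (o(y) = 2*(36/y) = 72/y)
F = -23364/7 (F = -(-51 - 147)*(-118)/7 = -(-198)*(-118)/7 = -1/7*23364 = -23364/7 ≈ -3337.7)
F/o(C(K)) = -23364/(7*(72/3)) = -23364/(7*(72*(1/3))) = -23364/7/24 = -23364/7*1/24 = -1947/14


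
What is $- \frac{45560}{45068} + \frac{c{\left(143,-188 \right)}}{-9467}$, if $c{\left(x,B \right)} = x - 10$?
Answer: $- \frac{109327641}{106664689} \approx -1.025$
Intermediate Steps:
$c{\left(x,B \right)} = -10 + x$ ($c{\left(x,B \right)} = x - 10 = -10 + x$)
$- \frac{45560}{45068} + \frac{c{\left(143,-188 \right)}}{-9467} = - \frac{45560}{45068} + \frac{-10 + 143}{-9467} = \left(-45560\right) \frac{1}{45068} + 133 \left(- \frac{1}{9467}\right) = - \frac{11390}{11267} - \frac{133}{9467} = - \frac{109327641}{106664689}$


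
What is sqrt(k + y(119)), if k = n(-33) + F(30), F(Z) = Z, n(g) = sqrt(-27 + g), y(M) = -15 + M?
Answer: sqrt(134 + 2*I*sqrt(15)) ≈ 11.581 + 0.33444*I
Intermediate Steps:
k = 30 + 2*I*sqrt(15) (k = sqrt(-27 - 33) + 30 = sqrt(-60) + 30 = 2*I*sqrt(15) + 30 = 30 + 2*I*sqrt(15) ≈ 30.0 + 7.746*I)
sqrt(k + y(119)) = sqrt((30 + 2*I*sqrt(15)) + (-15 + 119)) = sqrt((30 + 2*I*sqrt(15)) + 104) = sqrt(134 + 2*I*sqrt(15))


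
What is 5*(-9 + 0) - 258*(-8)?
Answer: 2019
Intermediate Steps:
5*(-9 + 0) - 258*(-8) = 5*(-9) + 2064 = -45 + 2064 = 2019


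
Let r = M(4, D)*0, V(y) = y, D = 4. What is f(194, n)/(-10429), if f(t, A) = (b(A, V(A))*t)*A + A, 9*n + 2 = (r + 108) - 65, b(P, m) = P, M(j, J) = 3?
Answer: -326483/844749 ≈ -0.38649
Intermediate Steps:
r = 0 (r = 3*0 = 0)
n = 41/9 (n = -2/9 + ((0 + 108) - 65)/9 = -2/9 + (108 - 65)/9 = -2/9 + (⅑)*43 = -2/9 + 43/9 = 41/9 ≈ 4.5556)
f(t, A) = A + t*A² (f(t, A) = (A*t)*A + A = t*A² + A = A + t*A²)
f(194, n)/(-10429) = (41*(1 + (41/9)*194)/9)/(-10429) = (41*(1 + 7954/9)/9)*(-1/10429) = ((41/9)*(7963/9))*(-1/10429) = (326483/81)*(-1/10429) = -326483/844749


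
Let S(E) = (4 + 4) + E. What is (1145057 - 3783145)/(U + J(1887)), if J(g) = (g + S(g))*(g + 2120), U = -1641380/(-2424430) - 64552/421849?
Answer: -33726087678741427/193739229518317168 ≈ -0.17408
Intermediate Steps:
S(E) = 8 + E
U = 53591270626/102274337107 (U = -1641380*(-1/2424430) - 64552*1/421849 = 164138/242443 - 64552/421849 = 53591270626/102274337107 ≈ 0.52400)
J(g) = (8 + 2*g)*(2120 + g) (J(g) = (g + (8 + g))*(g + 2120) = (8 + 2*g)*(2120 + g))
(1145057 - 3783145)/(U + J(1887)) = (1145057 - 3783145)/(53591270626/102274337107 + (16960 + 2*1887² + 4248*1887)) = -2638088/(53591270626/102274337107 + (16960 + 2*3560769 + 8015976)) = -2638088/(53591270626/102274337107 + (16960 + 7121538 + 8015976)) = -2638088/(53591270626/102274337107 + 15154474) = -2638088/1549913836146537344/102274337107 = -2638088*102274337107/1549913836146537344 = -33726087678741427/193739229518317168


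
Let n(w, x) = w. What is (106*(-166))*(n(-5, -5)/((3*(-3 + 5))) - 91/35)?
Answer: 906194/15 ≈ 60413.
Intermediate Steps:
(106*(-166))*(n(-5, -5)/((3*(-3 + 5))) - 91/35) = (106*(-166))*(-5*1/(3*(-3 + 5)) - 91/35) = -17596*(-5/(3*2) - 91*1/35) = -17596*(-5/6 - 13/5) = -17596*(-103/30) = 906194/15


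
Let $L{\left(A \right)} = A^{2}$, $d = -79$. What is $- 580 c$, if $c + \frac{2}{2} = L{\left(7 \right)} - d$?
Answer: $-73660$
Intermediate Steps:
$c = 127$ ($c = -1 + \left(7^{2} - -79\right) = -1 + \left(49 + 79\right) = -1 + 128 = 127$)
$- 580 c = \left(-580\right) 127 = -73660$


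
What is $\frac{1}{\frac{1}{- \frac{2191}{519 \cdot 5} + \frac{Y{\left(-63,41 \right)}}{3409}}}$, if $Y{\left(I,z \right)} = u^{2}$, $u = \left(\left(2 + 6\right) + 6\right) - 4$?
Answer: $- \frac{7209619}{8846355} \approx -0.81498$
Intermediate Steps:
$u = 10$ ($u = \left(8 + 6\right) - 4 = 14 - 4 = 10$)
$Y{\left(I,z \right)} = 100$ ($Y{\left(I,z \right)} = 10^{2} = 100$)
$\frac{1}{\frac{1}{- \frac{2191}{519 \cdot 5} + \frac{Y{\left(-63,41 \right)}}{3409}}} = \frac{1}{\frac{1}{- \frac{2191}{519 \cdot 5} + \frac{100}{3409}}} = \frac{1}{\frac{1}{- \frac{2191}{2595} + 100 \cdot \frac{1}{3409}}} = \frac{1}{\frac{1}{\left(-2191\right) \frac{1}{2595} + \frac{100}{3409}}} = \frac{1}{\frac{1}{- \frac{2191}{2595} + \frac{100}{3409}}} = \frac{1}{\frac{1}{- \frac{7209619}{8846355}}} = \frac{1}{- \frac{8846355}{7209619}} = - \frac{7209619}{8846355}$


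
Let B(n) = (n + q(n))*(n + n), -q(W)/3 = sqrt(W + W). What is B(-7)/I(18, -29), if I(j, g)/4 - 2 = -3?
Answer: -49/2 - 21*I*sqrt(14)/2 ≈ -24.5 - 39.287*I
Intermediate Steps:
I(j, g) = -4 (I(j, g) = 8 + 4*(-3) = 8 - 12 = -4)
q(W) = -3*sqrt(2)*sqrt(W) (q(W) = -3*sqrt(W + W) = -3*sqrt(2)*sqrt(W))
B(n) = 2*n*(n - 3*sqrt(2)*sqrt(n)) (B(n) = (n - 3*sqrt(2)*sqrt(n))*(n + n) = (n - 3*sqrt(2)*sqrt(n))*(2*n) = 2*n*(n - 3*sqrt(2)*sqrt(n)))
B(-7)/I(18, -29) = (2*(-7)**2 - 6*sqrt(2)*(-7)**(3/2))/(-4) = (2*49 - 6*sqrt(2)*(-7*I*sqrt(7)))*(-1/4) = (98 + 42*I*sqrt(14))*(-1/4) = -49/2 - 21*I*sqrt(14)/2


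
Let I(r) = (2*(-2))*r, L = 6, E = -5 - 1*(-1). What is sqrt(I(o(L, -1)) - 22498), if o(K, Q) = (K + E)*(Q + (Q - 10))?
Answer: I*sqrt(22402) ≈ 149.67*I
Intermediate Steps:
E = -4 (E = -5 + 1 = -4)
o(K, Q) = (-10 + 2*Q)*(-4 + K) (o(K, Q) = (K - 4)*(Q + (Q - 10)) = (-4 + K)*(Q + (-10 + Q)) = (-4 + K)*(-10 + 2*Q) = (-10 + 2*Q)*(-4 + K))
I(r) = -4*r
sqrt(I(o(L, -1)) - 22498) = sqrt(-4*(40 - 10*6 - 8*(-1) + 2*6*(-1)) - 22498) = sqrt(-4*(40 - 60 + 8 - 12) - 22498) = sqrt(-4*(-24) - 22498) = sqrt(96 - 22498) = sqrt(-22402) = I*sqrt(22402)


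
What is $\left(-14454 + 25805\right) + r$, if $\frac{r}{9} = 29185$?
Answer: $274016$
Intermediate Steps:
$r = 262665$ ($r = 9 \cdot 29185 = 262665$)
$\left(-14454 + 25805\right) + r = \left(-14454 + 25805\right) + 262665 = 11351 + 262665 = 274016$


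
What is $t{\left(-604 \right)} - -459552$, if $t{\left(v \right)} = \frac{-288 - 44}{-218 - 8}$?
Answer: $\frac{51929542}{113} \approx 4.5955 \cdot 10^{5}$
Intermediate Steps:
$t{\left(v \right)} = \frac{166}{113}$ ($t{\left(v \right)} = - \frac{332}{-226} = \left(-332\right) \left(- \frac{1}{226}\right) = \frac{166}{113}$)
$t{\left(-604 \right)} - -459552 = \frac{166}{113} - -459552 = \frac{166}{113} + 459552 = \frac{51929542}{113}$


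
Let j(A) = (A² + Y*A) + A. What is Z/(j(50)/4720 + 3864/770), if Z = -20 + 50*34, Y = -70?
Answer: 43612800/125047 ≈ 348.77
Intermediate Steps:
j(A) = A² - 69*A (j(A) = (A² - 70*A) + A = A² - 69*A)
Z = 1680 (Z = -20 + 1700 = 1680)
Z/(j(50)/4720 + 3864/770) = 1680/((50*(-69 + 50))/4720 + 3864/770) = 1680/((50*(-19))*(1/4720) + 3864*(1/770)) = 1680/(-950*1/4720 + 276/55) = 1680/(-95/472 + 276/55) = 1680/(125047/25960) = 1680*(25960/125047) = 43612800/125047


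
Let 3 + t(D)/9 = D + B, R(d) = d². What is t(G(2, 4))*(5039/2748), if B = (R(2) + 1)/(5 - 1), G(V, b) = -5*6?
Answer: -1919859/3664 ≈ -523.98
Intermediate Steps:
G(V, b) = -30
B = 5/4 (B = (2² + 1)/(5 - 1) = (4 + 1)/4 = 5*(¼) = 5/4 ≈ 1.2500)
t(D) = -63/4 + 9*D (t(D) = -27 + 9*(D + 5/4) = -27 + 9*(5/4 + D) = -27 + (45/4 + 9*D) = -63/4 + 9*D)
t(G(2, 4))*(5039/2748) = (-63/4 + 9*(-30))*(5039/2748) = (-63/4 - 270)*(5039*(1/2748)) = -1143/4*5039/2748 = -1919859/3664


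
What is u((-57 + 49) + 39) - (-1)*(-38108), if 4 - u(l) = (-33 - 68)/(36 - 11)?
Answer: -952499/25 ≈ -38100.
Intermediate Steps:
u(l) = 201/25 (u(l) = 4 - (-33 - 68)/(36 - 11) = 4 - (-101)/25 = 4 - 1*(-101/25) = 4 + 101/25 = 201/25)
u((-57 + 49) + 39) - (-1)*(-38108) = 201/25 - (-1)*(-38108) = 201/25 - 1*38108 = 201/25 - 38108 = -952499/25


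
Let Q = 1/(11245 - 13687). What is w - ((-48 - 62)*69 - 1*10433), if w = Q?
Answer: 44012165/2442 ≈ 18023.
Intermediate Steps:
Q = -1/2442 (Q = 1/(-2442) = -1/2442 ≈ -0.00040950)
w = -1/2442 ≈ -0.00040950
w - ((-48 - 62)*69 - 1*10433) = -1/2442 - ((-48 - 62)*69 - 1*10433) = -1/2442 - (-110*69 - 10433) = -1/2442 - (-7590 - 10433) = -1/2442 - 1*(-18023) = -1/2442 + 18023 = 44012165/2442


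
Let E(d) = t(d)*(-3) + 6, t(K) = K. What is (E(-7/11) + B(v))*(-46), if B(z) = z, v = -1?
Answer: -3496/11 ≈ -317.82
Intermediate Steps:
E(d) = 6 - 3*d (E(d) = d*(-3) + 6 = -3*d + 6 = 6 - 3*d)
(E(-7/11) + B(v))*(-46) = ((6 - (-21)/11) - 1)*(-46) = ((6 - 3*(-7/11)) - 1)*(-46) = ((6 + 21/11) - 1)*(-46) = (87/11 - 1)*(-46) = (76/11)*(-46) = -3496/11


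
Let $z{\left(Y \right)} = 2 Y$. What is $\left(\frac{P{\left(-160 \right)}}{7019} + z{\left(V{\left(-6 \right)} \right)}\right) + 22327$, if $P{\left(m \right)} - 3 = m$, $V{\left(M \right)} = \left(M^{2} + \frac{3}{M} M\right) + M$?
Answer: $\frac{157176310}{7019} \approx 22393.0$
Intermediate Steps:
$V{\left(M \right)} = 3 + M + M^{2}$ ($V{\left(M \right)} = \left(M^{2} + 3\right) + M = \left(3 + M^{2}\right) + M = 3 + M + M^{2}$)
$P{\left(m \right)} = 3 + m$
$\left(\frac{P{\left(-160 \right)}}{7019} + z{\left(V{\left(-6 \right)} \right)}\right) + 22327 = \left(\frac{3 - 160}{7019} + 2 \left(3 - 6 + \left(-6\right)^{2}\right)\right) + 22327 = \left(\left(-157\right) \frac{1}{7019} + 2 \left(3 - 6 + 36\right)\right) + 22327 = \left(- \frac{157}{7019} + 2 \cdot 33\right) + 22327 = \left(- \frac{157}{7019} + 66\right) + 22327 = \frac{463097}{7019} + 22327 = \frac{157176310}{7019}$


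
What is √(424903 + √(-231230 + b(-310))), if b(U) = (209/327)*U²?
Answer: √(45434452887 + 327*I*√18157430370)/327 ≈ 651.85 + 0.31609*I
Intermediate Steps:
b(U) = 209*U²/327 (b(U) = (209*(1/327))*U² = 209*U²/327)
√(424903 + √(-231230 + b(-310))) = √(424903 + √(-231230 + (209/327)*(-310)²)) = √(424903 + √(-231230 + (209/327)*96100)) = √(424903 + √(-231230 + 20084900/327)) = √(424903 + √(-55527310/327)) = √(424903 + I*√18157430370/327)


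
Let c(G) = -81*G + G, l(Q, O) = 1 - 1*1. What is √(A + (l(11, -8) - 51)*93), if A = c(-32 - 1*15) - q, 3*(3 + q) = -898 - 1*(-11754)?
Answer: 2*I*√10347/3 ≈ 67.813*I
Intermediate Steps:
l(Q, O) = 0 (l(Q, O) = 1 - 1 = 0)
c(G) = -80*G
q = 10847/3 (q = -3 + (-898 - 1*(-11754))/3 = -3 + (-898 + 11754)/3 = -3 + (⅓)*10856 = -3 + 10856/3 = 10847/3 ≈ 3615.7)
A = 433/3 (A = -80*(-32 - 1*15) - 1*10847/3 = -80*(-32 - 15) - 10847/3 = -80*(-47) - 10847/3 = 3760 - 10847/3 = 433/3 ≈ 144.33)
√(A + (l(11, -8) - 51)*93) = √(433/3 + (0 - 51)*93) = √(433/3 - 51*93) = √(433/3 - 4743) = √(-13796/3) = 2*I*√10347/3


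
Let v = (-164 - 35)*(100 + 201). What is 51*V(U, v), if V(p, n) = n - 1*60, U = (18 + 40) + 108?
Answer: -3057909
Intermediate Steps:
U = 166 (U = 58 + 108 = 166)
v = -59899 (v = -199*301 = -59899)
V(p, n) = -60 + n (V(p, n) = n - 60 = -60 + n)
51*V(U, v) = 51*(-60 - 59899) = 51*(-59959) = -3057909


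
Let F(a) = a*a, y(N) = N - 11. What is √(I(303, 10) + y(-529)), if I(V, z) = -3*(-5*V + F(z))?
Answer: √3705 ≈ 60.869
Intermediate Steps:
y(N) = -11 + N
F(a) = a²
I(V, z) = -3*z² + 15*V (I(V, z) = -3*(-5*V + z²) = -3*(z² - 5*V) = -3*z² + 15*V)
√(I(303, 10) + y(-529)) = √((-3*10² + 15*303) + (-11 - 529)) = √((-3*100 + 4545) - 540) = √((-300 + 4545) - 540) = √(4245 - 540) = √3705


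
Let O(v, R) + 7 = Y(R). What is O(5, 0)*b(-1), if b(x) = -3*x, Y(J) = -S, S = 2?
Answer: -27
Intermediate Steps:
Y(J) = -2 (Y(J) = -1*2 = -2)
O(v, R) = -9 (O(v, R) = -7 - 2 = -9)
O(5, 0)*b(-1) = -(-27)*(-1) = -9*3 = -27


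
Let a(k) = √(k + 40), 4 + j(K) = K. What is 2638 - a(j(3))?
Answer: 2638 - √39 ≈ 2631.8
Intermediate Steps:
j(K) = -4 + K
a(k) = √(40 + k)
2638 - a(j(3)) = 2638 - √(40 + (-4 + 3)) = 2638 - √(40 - 1) = 2638 - √39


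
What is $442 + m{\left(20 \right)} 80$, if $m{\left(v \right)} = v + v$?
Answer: $3642$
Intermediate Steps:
$m{\left(v \right)} = 2 v$
$442 + m{\left(20 \right)} 80 = 442 + 2 \cdot 20 \cdot 80 = 442 + 40 \cdot 80 = 442 + 3200 = 3642$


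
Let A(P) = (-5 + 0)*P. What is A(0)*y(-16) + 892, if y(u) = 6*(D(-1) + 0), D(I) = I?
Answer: 892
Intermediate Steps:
A(P) = -5*P
y(u) = -6 (y(u) = 6*(-1 + 0) = 6*(-1) = -6)
A(0)*y(-16) + 892 = -5*0*(-6) + 892 = 0*(-6) + 892 = 0 + 892 = 892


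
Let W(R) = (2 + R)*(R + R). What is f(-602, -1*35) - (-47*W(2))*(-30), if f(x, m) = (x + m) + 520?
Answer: -22677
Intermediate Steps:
W(R) = 2*R*(2 + R) (W(R) = (2 + R)*(2*R) = 2*R*(2 + R))
f(x, m) = 520 + m + x (f(x, m) = (m + x) + 520 = 520 + m + x)
f(-602, -1*35) - (-47*W(2))*(-30) = (520 - 1*35 - 602) - (-94*2*(2 + 2))*(-30) = (520 - 35 - 602) - (-94*2*4)*(-30) = -117 - (-47*16)*(-30) = -117 - (-752)*(-30) = -117 - 1*22560 = -117 - 22560 = -22677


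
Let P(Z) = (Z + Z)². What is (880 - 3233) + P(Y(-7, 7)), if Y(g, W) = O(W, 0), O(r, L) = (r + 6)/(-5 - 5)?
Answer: -58656/25 ≈ -2346.2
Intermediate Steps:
O(r, L) = -⅗ - r/10 (O(r, L) = (6 + r)/(-10) = (6 + r)*(-⅒) = -⅗ - r/10)
Y(g, W) = -⅗ - W/10
P(Z) = 4*Z² (P(Z) = (2*Z)² = 4*Z²)
(880 - 3233) + P(Y(-7, 7)) = (880 - 3233) + 4*(-⅗ - ⅒*7)² = -2353 + 4*(-⅗ - 7/10)² = -2353 + 4*(-13/10)² = -2353 + 4*(169/100) = -2353 + 169/25 = -58656/25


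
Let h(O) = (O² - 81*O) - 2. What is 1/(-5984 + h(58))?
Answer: -1/7320 ≈ -0.00013661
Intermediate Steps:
h(O) = -2 + O² - 81*O
1/(-5984 + h(58)) = 1/(-5984 + (-2 + 58² - 81*58)) = 1/(-5984 + (-2 + 3364 - 4698)) = 1/(-5984 - 1336) = 1/(-7320) = -1/7320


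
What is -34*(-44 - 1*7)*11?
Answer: 19074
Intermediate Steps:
-34*(-44 - 1*7)*11 = -34*(-44 - 7)*11 = -34*(-51)*11 = 1734*11 = 19074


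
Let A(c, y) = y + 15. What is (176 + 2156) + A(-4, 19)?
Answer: 2366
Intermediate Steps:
A(c, y) = 15 + y
(176 + 2156) + A(-4, 19) = (176 + 2156) + (15 + 19) = 2332 + 34 = 2366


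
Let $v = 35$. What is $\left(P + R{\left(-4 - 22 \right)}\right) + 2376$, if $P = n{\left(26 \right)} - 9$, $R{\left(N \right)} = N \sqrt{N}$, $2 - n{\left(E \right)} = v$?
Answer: $2334 - 26 i \sqrt{26} \approx 2334.0 - 132.57 i$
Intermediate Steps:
$n{\left(E \right)} = -33$ ($n{\left(E \right)} = 2 - 35 = -33$)
$R{\left(N \right)} = N^{\frac{3}{2}}$
$P = -42$ ($P = -33 - 9 = -42$)
$\left(P + R{\left(-4 - 22 \right)}\right) + 2376 = \left(-42 + \left(-4 - 22\right)^{\frac{3}{2}}\right) + 2376 = \left(-42 + \left(-26\right)^{\frac{3}{2}}\right) + 2376 = \left(-42 - 26 i \sqrt{26}\right) + 2376 = 2334 - 26 i \sqrt{26}$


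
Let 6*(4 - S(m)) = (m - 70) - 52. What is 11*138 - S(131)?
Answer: 3031/2 ≈ 1515.5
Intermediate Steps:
S(m) = 73/3 - m/6 (S(m) = 4 - ((m - 70) - 52)/6 = 4 - ((-70 + m) - 52)/6 = 4 - (-122 + m)/6 = 4 + (61/3 - m/6) = 73/3 - m/6)
11*138 - S(131) = 11*138 - (73/3 - 1/6*131) = 1518 - (73/3 - 131/6) = 1518 - 1*5/2 = 1518 - 5/2 = 3031/2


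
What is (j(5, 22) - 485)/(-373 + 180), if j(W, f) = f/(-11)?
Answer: 487/193 ≈ 2.5233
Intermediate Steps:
j(W, f) = -f/11 (j(W, f) = f*(-1/11) = -f/11)
(j(5, 22) - 485)/(-373 + 180) = (-1/11*22 - 485)/(-373 + 180) = (-2 - 485)/(-193) = -487*(-1/193) = 487/193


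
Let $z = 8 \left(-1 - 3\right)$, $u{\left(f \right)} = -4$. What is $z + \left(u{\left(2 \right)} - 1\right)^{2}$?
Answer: $-7$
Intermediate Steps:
$z = -32$ ($z = 8 \left(-4\right) = -32$)
$z + \left(u{\left(2 \right)} - 1\right)^{2} = -32 + \left(-4 - 1\right)^{2} = -32 + \left(-5\right)^{2} = -32 + 25 = -7$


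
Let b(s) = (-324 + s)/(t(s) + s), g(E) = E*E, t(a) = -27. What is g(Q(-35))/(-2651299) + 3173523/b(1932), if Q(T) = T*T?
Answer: 763266107423485/203013752 ≈ 3.7597e+6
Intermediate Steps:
Q(T) = T**2
g(E) = E**2
b(s) = (-324 + s)/(-27 + s)
g(Q(-35))/(-2651299) + 3173523/b(1932) = ((-35)**2)**2/(-2651299) + 3173523/(((-324 + 1932)/(-27 + 1932))) = 1225**2*(-1/2651299) + 3173523/((1608/1905)) = 1500625*(-1/2651299) + 3173523/(((1/1905)*1608)) = -214375/378757 + 3173523/(536/635) = -214375/378757 + 3173523*(635/536) = -214375/378757 + 2015187105/536 = 763266107423485/203013752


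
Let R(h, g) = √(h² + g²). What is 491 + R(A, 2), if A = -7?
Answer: 491 + √53 ≈ 498.28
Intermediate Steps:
R(h, g) = √(g² + h²)
491 + R(A, 2) = 491 + √(2² + (-7)²) = 491 + √(4 + 49) = 491 + √53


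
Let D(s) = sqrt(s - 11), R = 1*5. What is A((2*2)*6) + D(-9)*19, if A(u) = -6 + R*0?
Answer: -6 + 38*I*sqrt(5) ≈ -6.0 + 84.971*I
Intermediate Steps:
R = 5
D(s) = sqrt(-11 + s)
A(u) = -6 (A(u) = -6 + 5*0 = -6 + 0 = -6)
A((2*2)*6) + D(-9)*19 = -6 + sqrt(-11 - 9)*19 = -6 + sqrt(-20)*19 = -6 + (2*I*sqrt(5))*19 = -6 + 38*I*sqrt(5)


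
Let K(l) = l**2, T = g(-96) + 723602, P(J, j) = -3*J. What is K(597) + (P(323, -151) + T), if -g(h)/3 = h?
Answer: 1079330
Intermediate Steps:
g(h) = -3*h
T = 723890 (T = -3*(-96) + 723602 = 288 + 723602 = 723890)
K(597) + (P(323, -151) + T) = 597**2 + (-3*323 + 723890) = 356409 + (-969 + 723890) = 356409 + 722921 = 1079330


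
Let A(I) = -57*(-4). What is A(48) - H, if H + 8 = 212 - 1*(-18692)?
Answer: -18668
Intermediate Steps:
A(I) = 228
H = 18896 (H = -8 + (212 - 1*(-18692)) = -8 + (212 + 18692) = -8 + 18904 = 18896)
A(48) - H = 228 - 1*18896 = 228 - 18896 = -18668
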